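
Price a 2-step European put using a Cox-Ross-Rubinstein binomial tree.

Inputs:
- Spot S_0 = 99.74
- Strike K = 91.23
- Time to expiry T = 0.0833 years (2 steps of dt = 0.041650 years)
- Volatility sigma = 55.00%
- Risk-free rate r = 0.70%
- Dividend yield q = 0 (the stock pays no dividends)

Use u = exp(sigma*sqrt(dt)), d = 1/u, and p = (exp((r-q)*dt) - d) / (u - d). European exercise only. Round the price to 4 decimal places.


dt = T/N = 0.041650
u = exp(sigma*sqrt(dt)) = 1.118788; d = 1/u = 0.893825
p = (exp((r-q)*dt) - d) / (u - d) = 0.473264
Discount per step: exp(-r*dt) = 0.999708
Stock lattice S(k, i) with i counting down-moves:
  k=0: S(0,0) = 99.7400
  k=1: S(1,0) = 111.5879; S(1,1) = 89.1501
  k=2: S(2,0) = 124.8432; S(2,1) = 99.7400; S(2,2) = 79.6845
Terminal payoffs V(N, i) = max(K - S_T, 0):
  V(2,0) = 0.000000; V(2,1) = 0.000000; V(2,2) = 11.545495
Backward induction: V(k, i) = exp(-r*dt) * [p * V(k+1, i) + (1-p) * V(k+1, i+1)].
  V(1,0) = exp(-r*dt) * [p*0.000000 + (1-p)*0.000000] = 0.000000
  V(1,1) = exp(-r*dt) * [p*0.000000 + (1-p)*11.545495] = 6.079653
  V(0,0) = exp(-r*dt) * [p*0.000000 + (1-p)*6.079653] = 3.201438

Answer: Price = V(0,0) = 3.2014


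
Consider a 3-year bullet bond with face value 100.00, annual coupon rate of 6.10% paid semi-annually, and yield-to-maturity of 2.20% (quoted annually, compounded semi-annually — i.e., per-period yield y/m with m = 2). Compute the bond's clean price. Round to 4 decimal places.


Answer: Price = 111.2624

Derivation:
Coupon per period c = face * coupon_rate / m = 3.050000
Periods per year m = 2; per-period yield y/m = 0.011000
Number of cashflows N = 6
Cashflows (t years, CF_t, discount factor 1/(1+y/m)^(m*t), PV):
  t = 0.5000: CF_t = 3.050000, DF = 0.989120, PV = 3.016815
  t = 1.0000: CF_t = 3.050000, DF = 0.978358, PV = 2.983991
  t = 1.5000: CF_t = 3.050000, DF = 0.967713, PV = 2.951524
  t = 2.0000: CF_t = 3.050000, DF = 0.957184, PV = 2.919411
  t = 2.5000: CF_t = 3.050000, DF = 0.946769, PV = 2.887647
  t = 3.0000: CF_t = 103.050000, DF = 0.936468, PV = 96.503055
Price P = sum_t PV_t = 111.262443


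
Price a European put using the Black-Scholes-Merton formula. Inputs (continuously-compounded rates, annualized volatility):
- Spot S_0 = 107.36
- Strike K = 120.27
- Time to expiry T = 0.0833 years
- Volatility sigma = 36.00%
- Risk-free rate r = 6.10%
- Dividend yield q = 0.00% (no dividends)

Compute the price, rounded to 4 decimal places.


d1 = (ln(S/K) + (r - q + 0.5*sigma^2) * T) / (sigma * sqrt(T)) = -0.99201307
d2 = d1 - sigma * sqrt(T) = -1.09591534
exp(-rT) = 0.99493159; exp(-qT) = 1.00000000
P = K * exp(-rT) * N(-d2) - S_0 * exp(-qT) * N(-d1)
N(-d1) = 0.83940443; N(-d2) = 0.86344209
P = 120.2700 * 0.99493159 * 0.86344209 - 107.3600 * 1.00000000 * 0.83940443 = 13.2014

Answer: Price = 13.2014


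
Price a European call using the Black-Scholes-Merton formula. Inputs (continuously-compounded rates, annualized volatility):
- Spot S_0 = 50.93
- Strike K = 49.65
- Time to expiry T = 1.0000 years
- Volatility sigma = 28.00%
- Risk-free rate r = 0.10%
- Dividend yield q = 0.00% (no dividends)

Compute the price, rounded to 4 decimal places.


Answer: Price = 6.2861

Derivation:
d1 = (ln(S/K) + (r - q + 0.5*sigma^2) * T) / (sigma * sqrt(T)) = 0.23447768
d2 = d1 - sigma * sqrt(T) = -0.04552232
exp(-rT) = 0.99900050; exp(-qT) = 1.00000000
C = S_0 * exp(-qT) * N(d1) - K * exp(-rT) * N(d2)
N(d1) = 0.59269292; N(d2) = 0.48184549
C = 50.9300 * 1.00000000 * 0.59269292 - 49.6500 * 0.99900050 * 0.48184549 = 6.2861


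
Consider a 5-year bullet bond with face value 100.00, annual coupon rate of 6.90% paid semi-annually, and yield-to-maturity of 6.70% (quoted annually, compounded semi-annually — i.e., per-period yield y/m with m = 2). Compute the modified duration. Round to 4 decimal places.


Coupon per period c = face * coupon_rate / m = 3.450000
Periods per year m = 2; per-period yield y/m = 0.033500
Number of cashflows N = 10
Cashflows (t years, CF_t, discount factor 1/(1+y/m)^(m*t), PV):
  t = 0.5000: CF_t = 3.450000, DF = 0.967586, PV = 3.338171
  t = 1.0000: CF_t = 3.450000, DF = 0.936222, PV = 3.229967
  t = 1.5000: CF_t = 3.450000, DF = 0.905876, PV = 3.125271
  t = 2.0000: CF_t = 3.450000, DF = 0.876512, PV = 3.023968
  t = 2.5000: CF_t = 3.450000, DF = 0.848101, PV = 2.925949
  t = 3.0000: CF_t = 3.450000, DF = 0.820611, PV = 2.831107
  t = 3.5000: CF_t = 3.450000, DF = 0.794011, PV = 2.739339
  t = 4.0000: CF_t = 3.450000, DF = 0.768274, PV = 2.650545
  t = 4.5000: CF_t = 3.450000, DF = 0.743371, PV = 2.564630
  t = 5.0000: CF_t = 103.450000, DF = 0.719275, PV = 74.409037
Price P = sum_t PV_t = 100.837984
First compute Macaulay numerator sum_t t * PV_t:
  t * PV_t at t = 0.5000: 1.669086
  t * PV_t at t = 1.0000: 3.229967
  t * PV_t at t = 1.5000: 4.687906
  t * PV_t at t = 2.0000: 6.047936
  t * PV_t at t = 2.5000: 7.314871
  t * PV_t at t = 3.0000: 8.493320
  t * PV_t at t = 3.5000: 9.587685
  t * PV_t at t = 4.0000: 10.602182
  t * PV_t at t = 4.5000: 11.540836
  t * PV_t at t = 5.0000: 372.045186
Macaulay duration D = 435.218975 / 100.837984 = 4.316022
Modified duration = D / (1 + y/m) = 4.316022 / (1 + 0.033500) = 4.176122

Answer: Modified duration = 4.1761


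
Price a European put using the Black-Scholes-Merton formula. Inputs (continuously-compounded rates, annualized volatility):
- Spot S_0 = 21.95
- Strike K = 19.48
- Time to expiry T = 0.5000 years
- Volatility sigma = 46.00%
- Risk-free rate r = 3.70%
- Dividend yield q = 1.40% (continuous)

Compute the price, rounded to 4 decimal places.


Answer: Price = 1.5152

Derivation:
d1 = (ln(S/K) + (r - q + 0.5*sigma^2) * T) / (sigma * sqrt(T)) = 0.56500550
d2 = d1 - sigma * sqrt(T) = 0.23973638
exp(-rT) = 0.98167007; exp(-qT) = 0.99302444
P = K * exp(-rT) * N(-d2) - S_0 * exp(-qT) * N(-d1)
N(-d1) = 0.28603501; N(-d2) = 0.40526731
P = 19.4800 * 0.98167007 * 0.40526731 - 21.9500 * 0.99302444 * 0.28603501 = 1.5152


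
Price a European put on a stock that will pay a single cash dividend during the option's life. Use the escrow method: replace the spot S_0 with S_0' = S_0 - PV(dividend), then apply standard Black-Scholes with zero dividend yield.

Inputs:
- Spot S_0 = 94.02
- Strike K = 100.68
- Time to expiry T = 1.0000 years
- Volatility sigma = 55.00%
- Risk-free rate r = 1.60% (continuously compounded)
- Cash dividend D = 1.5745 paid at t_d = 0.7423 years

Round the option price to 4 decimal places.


PV(D) = D * exp(-r * t_d) = 1.5745 * 0.98819345 = 1.55591059
S_0' = S_0 - PV(D) = 94.0200 - 1.55591059 = 92.46408941
d1 = (ln(S_0'/K) + (r + sigma^2/2)*T) / (sigma*sqrt(T)) = 0.14931487
d2 = d1 - sigma*sqrt(T) = -0.40068513
exp(-rT) = 0.98412732
N(-d1) = 0.44065259; N(-d2) = 0.65567402
P = K * exp(-rT) * N(-d2) - S_0' * N(-d1) = 100.6800 * 0.98412732 * 0.65567402 - 92.46408941 * 0.44065259 = 24.2209

Answer: Price = 24.2209


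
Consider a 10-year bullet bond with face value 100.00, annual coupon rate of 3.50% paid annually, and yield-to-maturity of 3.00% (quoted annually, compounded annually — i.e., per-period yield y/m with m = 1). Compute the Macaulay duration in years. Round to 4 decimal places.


Coupon per period c = face * coupon_rate / m = 3.500000
Periods per year m = 1; per-period yield y/m = 0.030000
Number of cashflows N = 10
Cashflows (t years, CF_t, discount factor 1/(1+y/m)^(m*t), PV):
  t = 1.0000: CF_t = 3.500000, DF = 0.970874, PV = 3.398058
  t = 2.0000: CF_t = 3.500000, DF = 0.942596, PV = 3.299086
  t = 3.0000: CF_t = 3.500000, DF = 0.915142, PV = 3.202996
  t = 4.0000: CF_t = 3.500000, DF = 0.888487, PV = 3.109705
  t = 5.0000: CF_t = 3.500000, DF = 0.862609, PV = 3.019131
  t = 6.0000: CF_t = 3.500000, DF = 0.837484, PV = 2.931195
  t = 7.0000: CF_t = 3.500000, DF = 0.813092, PV = 2.845820
  t = 8.0000: CF_t = 3.500000, DF = 0.789409, PV = 2.762932
  t = 9.0000: CF_t = 3.500000, DF = 0.766417, PV = 2.682459
  t = 10.0000: CF_t = 103.500000, DF = 0.744094, PV = 77.013720
Price P = sum_t PV_t = 104.265101
Macaulay numerator sum_t t * PV_t:
  t * PV_t at t = 1.0000: 3.398058
  t * PV_t at t = 2.0000: 6.598171
  t * PV_t at t = 3.0000: 9.608987
  t * PV_t at t = 4.0000: 12.438819
  t * PV_t at t = 5.0000: 15.095654
  t * PV_t at t = 6.0000: 17.587169
  t * PV_t at t = 7.0000: 19.920742
  t * PV_t at t = 8.0000: 22.103459
  t * PV_t at t = 9.0000: 24.142127
  t * PV_t at t = 10.0000: 770.137202
Macaulay duration D = (sum_t t * PV_t) / P = 901.030388 / 104.265101 = 8.641726

Answer: Macaulay duration = 8.6417 years


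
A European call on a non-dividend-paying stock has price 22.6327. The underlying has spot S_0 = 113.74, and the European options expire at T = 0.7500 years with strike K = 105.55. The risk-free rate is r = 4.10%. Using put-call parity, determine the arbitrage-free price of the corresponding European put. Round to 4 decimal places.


Put-call parity: C - P = S_0 * exp(-qT) - K * exp(-rT).
S_0 * exp(-qT) = 113.7400 * 1.00000000 = 113.74000000
K * exp(-rT) = 105.5500 * 0.96971797 = 102.35373197
P = C - S*exp(-qT) + K*exp(-rT)
P = 22.6327 - 113.74000000 + 102.35373197 = 11.2464

Answer: Put price = 11.2464


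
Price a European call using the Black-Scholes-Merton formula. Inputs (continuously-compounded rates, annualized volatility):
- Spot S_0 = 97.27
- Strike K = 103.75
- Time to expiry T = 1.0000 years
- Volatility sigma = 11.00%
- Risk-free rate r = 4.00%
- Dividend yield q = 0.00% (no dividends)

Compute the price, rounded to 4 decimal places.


d1 = (ln(S/K) + (r - q + 0.5*sigma^2) * T) / (sigma * sqrt(T)) = -0.16766857
d2 = d1 - sigma * sqrt(T) = -0.27766857
exp(-rT) = 0.96078944; exp(-qT) = 1.00000000
C = S_0 * exp(-qT) * N(d1) - K * exp(-rT) * N(d2)
N(d1) = 0.43342201; N(d2) = 0.39063340
C = 97.2700 * 1.00000000 * 0.43342201 - 103.7500 * 0.96078944 * 0.39063340 = 3.2199

Answer: Price = 3.2199


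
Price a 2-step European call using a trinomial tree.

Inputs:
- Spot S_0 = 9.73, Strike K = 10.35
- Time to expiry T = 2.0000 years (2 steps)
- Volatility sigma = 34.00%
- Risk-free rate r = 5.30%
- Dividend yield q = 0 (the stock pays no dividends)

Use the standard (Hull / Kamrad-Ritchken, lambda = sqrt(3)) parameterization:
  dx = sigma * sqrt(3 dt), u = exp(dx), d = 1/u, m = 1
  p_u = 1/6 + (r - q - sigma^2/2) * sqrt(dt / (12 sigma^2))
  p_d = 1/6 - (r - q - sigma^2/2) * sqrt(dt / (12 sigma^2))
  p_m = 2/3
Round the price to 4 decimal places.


Answer: Price = V(0,0) = 1.9058

Derivation:
dt = T/N = 1.000000; dx = sigma*sqrt(3*dt) = 0.588897
u = exp(dx) = 1.802000; d = 1/u = 0.554939
p_u = 0.162591, p_m = 0.666667, p_d = 0.170742
Discount per step: exp(-r*dt) = 0.948380
Stock lattice S(k, j) with j the centered position index:
  k=0: S(0,+0) = 9.7300
  k=1: S(1,-1) = 5.3996; S(1,+0) = 9.7300; S(1,+1) = 17.5335
  k=2: S(2,-2) = 2.9964; S(2,-1) = 5.3996; S(2,+0) = 9.7300; S(2,+1) = 17.5335; S(2,+2) = 31.5953
Terminal payoffs V(N, j) = max(S_T - K, 0):
  V(2,-2) = 0.000000; V(2,-1) = 0.000000; V(2,+0) = 0.000000; V(2,+1) = 7.183462; V(2,+2) = 21.245302
Backward induction: V(k, j) = exp(-r*dt) * [p_u * V(k+1, j+1) + p_m * V(k+1, j) + p_d * V(k+1, j-1)]
  V(1,-1) = exp(-r*dt) * [p_u*0.000000 + p_m*0.000000 + p_d*0.000000] = 0.000000
  V(1,+0) = exp(-r*dt) * [p_u*7.183462 + p_m*0.000000 + p_d*0.000000] = 1.107678
  V(1,+1) = exp(-r*dt) * [p_u*21.245302 + p_m*7.183462 + p_d*0.000000] = 7.817757
  V(0,+0) = exp(-r*dt) * [p_u*7.817757 + p_m*1.107678 + p_d*0.000000] = 1.905818


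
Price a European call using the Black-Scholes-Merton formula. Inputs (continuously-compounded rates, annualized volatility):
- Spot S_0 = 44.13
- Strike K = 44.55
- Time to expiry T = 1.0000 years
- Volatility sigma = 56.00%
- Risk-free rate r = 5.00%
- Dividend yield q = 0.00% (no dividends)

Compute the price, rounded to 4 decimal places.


d1 = (ln(S/K) + (r - q + 0.5*sigma^2) * T) / (sigma * sqrt(T)) = 0.35237084
d2 = d1 - sigma * sqrt(T) = -0.20762916
exp(-rT) = 0.95122942; exp(-qT) = 1.00000000
C = S_0 * exp(-qT) * N(d1) - K * exp(-rT) * N(d2)
N(d1) = 0.63771992; N(d2) = 0.41775927
C = 44.1300 * 1.00000000 * 0.63771992 - 44.5500 * 0.95122942 * 0.41775927 = 10.4391

Answer: Price = 10.4391


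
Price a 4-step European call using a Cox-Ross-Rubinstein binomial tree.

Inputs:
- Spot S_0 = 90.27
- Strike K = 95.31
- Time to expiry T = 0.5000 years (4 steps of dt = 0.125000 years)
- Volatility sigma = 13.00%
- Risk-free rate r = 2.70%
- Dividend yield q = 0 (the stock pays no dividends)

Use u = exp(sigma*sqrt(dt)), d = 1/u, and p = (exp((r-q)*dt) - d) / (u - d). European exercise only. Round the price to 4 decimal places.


dt = T/N = 0.125000
u = exp(sigma*sqrt(dt)) = 1.047035; d = 1/u = 0.955078
p = (exp((r-q)*dt) - d) / (u - d) = 0.525276
Discount per step: exp(-r*dt) = 0.996631
Stock lattice S(k, i) with i counting down-moves:
  k=0: S(0,0) = 90.2700
  k=1: S(1,0) = 94.5158; S(1,1) = 86.2149
  k=2: S(2,0) = 98.9613; S(2,1) = 90.2700; S(2,2) = 82.3420
  k=3: S(3,0) = 103.6159; S(3,1) = 94.5158; S(3,2) = 86.2149; S(3,3) = 78.6431
  k=4: S(4,0) = 108.4895; S(4,1) = 98.9613; S(4,2) = 90.2700; S(4,3) = 82.3420; S(4,4) = 75.1103
Terminal payoffs V(N, i) = max(S_T - K, 0):
  V(4,0) = 13.179451; V(4,1) = 3.651319; V(4,2) = 0.000000; V(4,3) = 0.000000; V(4,4) = 0.000000
Backward induction: V(k, i) = exp(-r*dt) * [p * V(k+1, i) + (1-p) * V(k+1, i+1)].
  V(3,0) = exp(-r*dt) * [p*13.179451 + (1-p)*3.651319] = 8.627051
  V(3,1) = exp(-r*dt) * [p*3.651319 + (1-p)*0.000000] = 1.911487
  V(3,2) = exp(-r*dt) * [p*0.000000 + (1-p)*0.000000] = 0.000000
  V(3,3) = exp(-r*dt) * [p*0.000000 + (1-p)*0.000000] = 0.000000
  V(2,0) = exp(-r*dt) * [p*8.627051 + (1-p)*1.911487] = 5.420684
  V(2,1) = exp(-r*dt) * [p*1.911487 + (1-p)*0.000000] = 1.000675
  V(2,2) = exp(-r*dt) * [p*0.000000 + (1-p)*0.000000] = 0.000000
  V(1,0) = exp(-r*dt) * [p*5.420684 + (1-p)*1.000675] = 3.311205
  V(1,1) = exp(-r*dt) * [p*1.000675 + (1-p)*0.000000] = 0.523859
  V(0,0) = exp(-r*dt) * [p*3.311205 + (1-p)*0.523859] = 1.981286

Answer: Price = V(0,0) = 1.9813


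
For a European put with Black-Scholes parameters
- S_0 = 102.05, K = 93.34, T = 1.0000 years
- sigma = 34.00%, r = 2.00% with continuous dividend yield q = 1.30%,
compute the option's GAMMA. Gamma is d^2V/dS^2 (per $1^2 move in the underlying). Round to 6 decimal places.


Answer: Gamma = 0.010243

Derivation:
d1 = 0.4529827904; d2 = 0.1129827904
phi(d1) = 0.3600417661; exp(-qT) = 0.9870841350; exp(-rT) = 0.9801986733
Gamma = exp(-qT) * phi(d1) / (S * sigma * sqrt(T)) = 0.9870841350 * 0.3600417661 / (102.0500 * 0.3400 * 1.0000000000) = 0.010243


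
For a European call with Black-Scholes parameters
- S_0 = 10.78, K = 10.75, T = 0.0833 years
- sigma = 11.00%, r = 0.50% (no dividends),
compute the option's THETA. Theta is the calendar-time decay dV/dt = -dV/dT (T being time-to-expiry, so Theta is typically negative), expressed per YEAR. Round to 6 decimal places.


Answer: Theta = -0.842653

Derivation:
d1 = 0.1167722700; d2 = 0.0850243567
phi(d1) = 0.3962315903; exp(-qT) = 1.0000000000; exp(-rT) = 0.9995835867
Theta = -S*exp(-qT)*phi(d1)*sigma/(2*sqrt(T)) - r*K*exp(-rT)*N(d2) + q*S*exp(-qT)*N(d1)
N(d1) = 0.5464797407; N(d2) = 0.5338789865; sqrt(T) = 0.2886173938
Term 1 = -10.7800 * 1.0000000000 * 0.3962315903 * 0.1100 / (2 * 0.2886173938) = -0.8139693412
Term 2 = -0.0050 * 10.7500 * 0.9995835867 * 0.5338789865 = -0.0286840461
Term 3 = 0 (no dividend yield, q = 0)
Theta = -0.8139693412 + (-0.0286840461) + (0.0000000000) = -0.842653


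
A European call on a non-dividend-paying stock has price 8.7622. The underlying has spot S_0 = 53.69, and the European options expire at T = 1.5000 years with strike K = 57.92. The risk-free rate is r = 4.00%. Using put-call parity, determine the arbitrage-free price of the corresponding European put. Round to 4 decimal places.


Put-call parity: C - P = S_0 * exp(-qT) - K * exp(-rT).
S_0 * exp(-qT) = 53.6900 * 1.00000000 = 53.69000000
K * exp(-rT) = 57.9200 * 0.94176453 = 54.54700179
P = C - S*exp(-qT) + K*exp(-rT)
P = 8.7622 - 53.69000000 + 54.54700179 = 9.6192

Answer: Put price = 9.6192


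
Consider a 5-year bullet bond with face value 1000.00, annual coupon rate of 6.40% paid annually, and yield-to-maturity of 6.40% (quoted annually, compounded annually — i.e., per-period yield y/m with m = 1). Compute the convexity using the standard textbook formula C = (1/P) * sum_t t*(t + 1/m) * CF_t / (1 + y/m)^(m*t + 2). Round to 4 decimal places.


Coupon per period c = face * coupon_rate / m = 64.000000
Periods per year m = 1; per-period yield y/m = 0.064000
Number of cashflows N = 5
Cashflows (t years, CF_t, discount factor 1/(1+y/m)^(m*t), PV):
  t = 1.0000: CF_t = 64.000000, DF = 0.939850, PV = 60.150376
  t = 2.0000: CF_t = 64.000000, DF = 0.883317, PV = 56.532308
  t = 3.0000: CF_t = 64.000000, DF = 0.830185, PV = 53.131869
  t = 4.0000: CF_t = 64.000000, DF = 0.780249, PV = 49.935967
  t = 5.0000: CF_t = 1064.000000, DF = 0.733317, PV = 780.249480
Price P = sum_t PV_t = 1000.000000
Convexity numerator sum_t t*(t + 1/m) * CF_t / (1+y/m)^(m*t + 2):
  t = 1.0000: term = 106.263737
  t = 2.0000: term = 299.615801
  t = 3.0000: term = 563.187595
  t = 4.0000: term = 882.186082
  t = 5.0000: term = 20676.236303
Convexity = (1/P) * sum = 22527.489518 / 1000.000000 = 22.527490

Answer: Convexity = 22.5275


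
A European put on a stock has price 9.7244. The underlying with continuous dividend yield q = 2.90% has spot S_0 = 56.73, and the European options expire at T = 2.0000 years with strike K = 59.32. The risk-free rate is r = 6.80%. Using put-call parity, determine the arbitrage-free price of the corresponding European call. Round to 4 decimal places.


Put-call parity: C - P = S_0 * exp(-qT) - K * exp(-rT).
S_0 * exp(-qT) = 56.7300 * 0.94364995 = 53.53326152
K * exp(-rT) = 59.3200 * 0.87284263 = 51.77702496
C = P + S*exp(-qT) - K*exp(-rT)
C = 9.7244 + 53.53326152 - 51.77702496 = 11.4806

Answer: Call price = 11.4806


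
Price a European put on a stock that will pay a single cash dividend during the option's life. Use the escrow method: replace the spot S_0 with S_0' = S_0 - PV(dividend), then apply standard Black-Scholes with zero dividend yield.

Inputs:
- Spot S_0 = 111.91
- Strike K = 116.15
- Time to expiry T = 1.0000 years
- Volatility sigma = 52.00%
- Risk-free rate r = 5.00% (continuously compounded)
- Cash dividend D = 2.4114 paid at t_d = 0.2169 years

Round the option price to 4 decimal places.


Answer: Price = 23.0495

Derivation:
PV(D) = D * exp(-r * t_d) = 2.4114 * 0.98921360 = 2.38538966
S_0' = S_0 - PV(D) = 111.9100 - 2.38538966 = 109.52461034
d1 = (ln(S_0'/K) + (r + sigma^2/2)*T) / (sigma*sqrt(T)) = 0.24320542
d2 = d1 - sigma*sqrt(T) = -0.27679458
exp(-rT) = 0.95122942
N(-d1) = 0.40392314; N(-d2) = 0.60903108
P = K * exp(-rT) * N(-d2) - S_0' * N(-d1) = 116.1500 * 0.95122942 * 0.60903108 - 109.52461034 * 0.40392314 = 23.0495


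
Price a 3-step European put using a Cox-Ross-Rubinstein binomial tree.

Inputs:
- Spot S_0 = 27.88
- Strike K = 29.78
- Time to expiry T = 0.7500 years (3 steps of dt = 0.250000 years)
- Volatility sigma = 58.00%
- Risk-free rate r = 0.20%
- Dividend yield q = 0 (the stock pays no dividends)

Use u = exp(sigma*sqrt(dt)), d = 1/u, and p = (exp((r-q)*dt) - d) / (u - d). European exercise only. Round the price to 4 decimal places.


Answer: Price = V(0,0) = 7.1045

Derivation:
dt = T/N = 0.250000
u = exp(sigma*sqrt(dt)) = 1.336427; d = 1/u = 0.748264
p = (exp((r-q)*dt) - d) / (u - d) = 0.428854
Discount per step: exp(-r*dt) = 0.999500
Stock lattice S(k, i) with i counting down-moves:
  k=0: S(0,0) = 27.8800
  k=1: S(1,0) = 37.2596; S(1,1) = 20.8616
  k=2: S(2,0) = 49.7948; S(2,1) = 27.8800; S(2,2) = 15.6100
  k=3: S(3,0) = 66.5471; S(3,1) = 37.2596; S(3,2) = 20.8616; S(3,3) = 11.6804
Terminal payoffs V(N, i) = max(K - S_T, 0):
  V(3,0) = 0.000000; V(3,1) = 0.000000; V(3,2) = 8.918412; V(3,3) = 18.099631
Backward induction: V(k, i) = exp(-r*dt) * [p * V(k+1, i) + (1-p) * V(k+1, i+1)].
  V(2,0) = exp(-r*dt) * [p*0.000000 + (1-p)*0.000000] = 0.000000
  V(2,1) = exp(-r*dt) * [p*0.000000 + (1-p)*8.918412] = 5.091167
  V(2,2) = exp(-r*dt) * [p*8.918412 + (1-p)*18.099631] = 14.155147
  V(1,0) = exp(-r*dt) * [p*0.000000 + (1-p)*5.091167] = 2.906345
  V(1,1) = exp(-r*dt) * [p*5.091167 + (1-p)*14.155147] = 10.262889
  V(0,0) = exp(-r*dt) * [p*2.906345 + (1-p)*10.262889] = 7.104451


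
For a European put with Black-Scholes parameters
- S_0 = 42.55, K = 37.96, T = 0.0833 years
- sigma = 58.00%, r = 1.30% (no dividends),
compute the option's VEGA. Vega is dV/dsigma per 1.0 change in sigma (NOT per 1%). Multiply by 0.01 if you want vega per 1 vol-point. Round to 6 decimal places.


Answer: Vega = 3.636610

Derivation:
d1 = 0.7720568527; d2 = 0.6046587643
phi(d1) = 0.2961247606; exp(-qT) = 1.0000000000; exp(-rT) = 0.9989176861
Vega = S * exp(-qT) * phi(d1) * sqrt(T) = 42.5500 * 1.0000000000 * 0.2961247606 * 0.2886173938 = 3.636610


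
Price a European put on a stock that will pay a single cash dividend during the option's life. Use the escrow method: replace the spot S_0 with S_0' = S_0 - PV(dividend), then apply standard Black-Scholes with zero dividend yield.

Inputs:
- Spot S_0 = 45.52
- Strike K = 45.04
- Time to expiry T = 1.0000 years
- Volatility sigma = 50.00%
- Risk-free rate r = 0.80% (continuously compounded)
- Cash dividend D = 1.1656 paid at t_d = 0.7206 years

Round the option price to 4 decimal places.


Answer: Price = 8.9499

Derivation:
PV(D) = D * exp(-r * t_d) = 1.1656 * 0.99425178 = 1.15889988
S_0' = S_0 - PV(D) = 45.5200 - 1.15889988 = 44.36110012
d1 = (ln(S_0'/K) + (r + sigma^2/2)*T) / (sigma*sqrt(T)) = 0.23562396
d2 = d1 - sigma*sqrt(T) = -0.26437604
exp(-rT) = 0.99203191
N(-d1) = 0.40686224; N(-d2) = 0.60425492
P = K * exp(-rT) * N(-d2) - S_0' * N(-d1) = 45.0400 * 0.99203191 * 0.60425492 - 44.36110012 * 0.40686224 = 8.9499


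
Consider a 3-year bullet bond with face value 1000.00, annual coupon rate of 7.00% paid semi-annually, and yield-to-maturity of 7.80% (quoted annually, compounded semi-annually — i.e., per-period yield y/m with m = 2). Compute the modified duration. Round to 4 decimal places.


Answer: Modified duration = 2.6511

Derivation:
Coupon per period c = face * coupon_rate / m = 35.000000
Periods per year m = 2; per-period yield y/m = 0.039000
Number of cashflows N = 6
Cashflows (t years, CF_t, discount factor 1/(1+y/m)^(m*t), PV):
  t = 0.5000: CF_t = 35.000000, DF = 0.962464, PV = 33.686237
  t = 1.0000: CF_t = 35.000000, DF = 0.926337, PV = 32.421787
  t = 1.5000: CF_t = 35.000000, DF = 0.891566, PV = 31.204800
  t = 2.0000: CF_t = 35.000000, DF = 0.858100, PV = 30.033494
  t = 2.5000: CF_t = 35.000000, DF = 0.825890, PV = 28.906154
  t = 3.0000: CF_t = 1035.000000, DF = 0.794889, PV = 822.710546
Price P = sum_t PV_t = 978.963017
First compute Macaulay numerator sum_t t * PV_t:
  t * PV_t at t = 0.5000: 16.843118
  t * PV_t at t = 1.0000: 32.421787
  t * PV_t at t = 1.5000: 46.807200
  t * PV_t at t = 2.0000: 60.066987
  t * PV_t at t = 2.5000: 72.265384
  t * PV_t at t = 3.0000: 2468.131638
Macaulay duration D = 2696.536115 / 978.963017 = 2.754482
Modified duration = D / (1 + y/m) = 2.754482 / (1 + 0.039000) = 2.651090


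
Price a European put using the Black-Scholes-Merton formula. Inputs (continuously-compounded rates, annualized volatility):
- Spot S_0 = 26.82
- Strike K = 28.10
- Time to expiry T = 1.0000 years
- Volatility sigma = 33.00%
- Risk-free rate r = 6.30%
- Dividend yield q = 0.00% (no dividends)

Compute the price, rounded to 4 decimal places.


d1 = (ln(S/K) + (r - q + 0.5*sigma^2) * T) / (sigma * sqrt(T)) = 0.21463122
d2 = d1 - sigma * sqrt(T) = -0.11536878
exp(-rT) = 0.93894347; exp(-qT) = 1.00000000
P = K * exp(-rT) * N(-d2) - S_0 * exp(-qT) * N(-d1)
N(-d1) = 0.41502743; N(-d2) = 0.54592359
P = 28.1000 * 0.93894347 * 0.54592359 - 26.8200 * 1.00000000 * 0.41502743 = 3.2728

Answer: Price = 3.2728


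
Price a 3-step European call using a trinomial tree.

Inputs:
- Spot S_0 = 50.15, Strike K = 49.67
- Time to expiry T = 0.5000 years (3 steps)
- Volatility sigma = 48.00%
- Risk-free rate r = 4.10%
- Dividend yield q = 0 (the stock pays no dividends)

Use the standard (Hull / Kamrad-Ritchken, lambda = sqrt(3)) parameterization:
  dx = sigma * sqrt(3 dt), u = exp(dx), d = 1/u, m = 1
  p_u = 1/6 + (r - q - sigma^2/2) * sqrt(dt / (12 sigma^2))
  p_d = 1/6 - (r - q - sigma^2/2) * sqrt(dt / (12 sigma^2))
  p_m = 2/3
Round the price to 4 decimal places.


dt = T/N = 0.166667; dx = sigma*sqrt(3*dt) = 0.339411
u = exp(dx) = 1.404121; d = 1/u = 0.712189
p_u = 0.148449, p_m = 0.666667, p_d = 0.184884
Discount per step: exp(-r*dt) = 0.993190
Stock lattice S(k, j) with j the centered position index:
  k=0: S(0,+0) = 50.1500
  k=1: S(1,-1) = 35.7163; S(1,+0) = 50.1500; S(1,+1) = 70.4167
  k=2: S(2,-2) = 25.4368; S(2,-1) = 35.7163; S(2,+0) = 50.1500; S(2,+1) = 70.4167; S(2,+2) = 98.8735
  k=3: S(3,-3) = 18.1158; S(3,-2) = 25.4368; S(3,-1) = 35.7163; S(3,+0) = 50.1500; S(3,+1) = 70.4167; S(3,+2) = 98.8735; S(3,+3) = 138.8303
Terminal payoffs V(N, j) = max(S_T - K, 0):
  V(3,-3) = 0.000000; V(3,-2) = 0.000000; V(3,-1) = 0.000000; V(3,+0) = 0.480000; V(3,+1) = 20.746652; V(3,+2) = 49.203477; V(3,+3) = 89.160294
Backward induction: V(k, j) = exp(-r*dt) * [p_u * V(k+1, j+1) + p_m * V(k+1, j) + p_d * V(k+1, j-1)]
  V(2,-2) = exp(-r*dt) * [p_u*0.000000 + p_m*0.000000 + p_d*0.000000] = 0.000000
  V(2,-1) = exp(-r*dt) * [p_u*0.480000 + p_m*0.000000 + p_d*0.000000] = 0.070770
  V(2,+0) = exp(-r*dt) * [p_u*20.746652 + p_m*0.480000 + p_d*0.000000] = 3.376664
  V(2,+1) = exp(-r*dt) * [p_u*49.203477 + p_m*20.746652 + p_d*0.480000] = 21.079509
  V(2,+2) = exp(-r*dt) * [p_u*89.160294 + p_m*49.203477 + p_d*20.746652] = 49.534152
  V(1,-1) = exp(-r*dt) * [p_u*3.376664 + p_m*0.070770 + p_d*0.000000] = 0.544707
  V(1,+0) = exp(-r*dt) * [p_u*21.079509 + p_m*3.376664 + p_d*0.070770] = 5.356693
  V(1,+1) = exp(-r*dt) * [p_u*49.534152 + p_m*21.079509 + p_d*3.376664] = 21.880557
  V(0,+0) = exp(-r*dt) * [p_u*21.880557 + p_m*5.356693 + p_d*0.544707] = 6.872855

Answer: Price = V(0,0) = 6.8729


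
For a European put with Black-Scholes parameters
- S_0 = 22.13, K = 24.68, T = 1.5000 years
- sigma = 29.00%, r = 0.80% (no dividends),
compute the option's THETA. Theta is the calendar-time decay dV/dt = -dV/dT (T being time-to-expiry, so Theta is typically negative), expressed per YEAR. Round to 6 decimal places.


d1 = -0.0956822639; d2 = -0.4508582766
phi(d1) = 0.3971202764; exp(-qT) = 1.0000000000; exp(-rT) = 0.9880717129
Theta = -S*exp(-qT)*phi(d1)*sigma/(2*sqrt(T)) + r*K*exp(-rT)*N(-d2) - q*S*exp(-qT)*N(-d1)
N(-d1) = 0.5381135362; N(-d2) = 0.6739541518; sqrt(T) = 1.2247448714
Term 1 = -22.1300 * 1.0000000000 * 0.3971202764 * 0.2900 / (2 * 1.2247448714) = -1.0404611023
Term 2 = 0.0080 * 24.6800 * 0.9880717129 * 0.6739541518 = 0.1314782642
Term 3 = 0 (no dividend yield, q = 0)
Theta = -1.0404611023 + (0.1314782642) + (0.0000000000) = -0.908983

Answer: Theta = -0.908983


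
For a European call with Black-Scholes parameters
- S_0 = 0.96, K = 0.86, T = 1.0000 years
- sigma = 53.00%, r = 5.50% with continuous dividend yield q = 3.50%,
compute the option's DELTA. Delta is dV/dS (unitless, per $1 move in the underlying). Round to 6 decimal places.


d1 = 0.5102847080; d2 = -0.0197152920
phi(d1) = 0.3502410053; exp(-qT) = 0.9656054163; exp(-rT) = 0.9464851480
N(d1) = 0.6950739927
Delta = exp(-qT) * N(d1) = 0.9656054163 * 0.6950739927 = 0.671167

Answer: Delta = 0.671167


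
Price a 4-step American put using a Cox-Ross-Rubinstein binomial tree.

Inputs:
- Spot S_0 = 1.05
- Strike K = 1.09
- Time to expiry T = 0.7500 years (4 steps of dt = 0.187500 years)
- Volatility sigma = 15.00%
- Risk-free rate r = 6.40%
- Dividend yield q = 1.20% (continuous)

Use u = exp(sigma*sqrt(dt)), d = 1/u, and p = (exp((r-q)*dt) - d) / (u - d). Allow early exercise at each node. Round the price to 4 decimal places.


dt = T/N = 0.187500
u = exp(sigma*sqrt(dt)) = 1.067108; d = 1/u = 0.937113
p = (exp((r-q)*dt) - d) / (u - d) = 0.559137
Discount per step: exp(-r*dt) = 0.988072
Stock lattice S(k, i) with i counting down-moves:
  k=0: S(0,0) = 1.0500
  k=1: S(1,0) = 1.1205; S(1,1) = 0.9840
  k=2: S(2,0) = 1.1957; S(2,1) = 1.0500; S(2,2) = 0.9221
  k=3: S(3,0) = 1.2759; S(3,1) = 1.1205; S(3,2) = 0.9840; S(3,3) = 0.8641
  k=4: S(4,0) = 1.3615; S(4,1) = 1.1957; S(4,2) = 1.0500; S(4,3) = 0.9221; S(4,4) = 0.8098
Terminal payoffs V(N, i) = max(K - S_T, 0):
  V(4,0) = 0.000000; V(4,1) = 0.000000; V(4,2) = 0.040000; V(4,3) = 0.167911; V(4,4) = 0.280240
Backward induction: V(k, i) = exp(-r*dt) * [p * V(k+1, i) + (1-p) * V(k+1, i+1)]; then take max(V_cont, immediate exercise) for American.
  V(3,0) = exp(-r*dt) * [p*0.000000 + (1-p)*0.000000] = 0.000000; exercise = 0.000000; V(3,0) = max -> 0.000000
  V(3,1) = exp(-r*dt) * [p*0.000000 + (1-p)*0.040000] = 0.017424; exercise = 0.000000; V(3,1) = max -> 0.017424
  V(3,2) = exp(-r*dt) * [p*0.040000 + (1-p)*0.167911] = 0.095241; exercise = 0.106032; V(3,2) = max -> 0.106032
  V(3,3) = exp(-r*dt) * [p*0.167911 + (1-p)*0.280240] = 0.214839; exercise = 0.225899; V(3,3) = max -> 0.225899
  V(2,0) = exp(-r*dt) * [p*0.000000 + (1-p)*0.017424] = 0.007590; exercise = 0.000000; V(2,0) = max -> 0.007590
  V(2,1) = exp(-r*dt) * [p*0.017424 + (1-p)*0.106032] = 0.055814; exercise = 0.040000; V(2,1) = max -> 0.055814
  V(2,2) = exp(-r*dt) * [p*0.106032 + (1-p)*0.225899] = 0.156982; exercise = 0.167911; V(2,2) = max -> 0.167911
  V(1,0) = exp(-r*dt) * [p*0.007590 + (1-p)*0.055814] = 0.028506; exercise = 0.000000; V(1,0) = max -> 0.028506
  V(1,1) = exp(-r*dt) * [p*0.055814 + (1-p)*0.167911] = 0.103978; exercise = 0.106032; V(1,1) = max -> 0.106032
  V(0,0) = exp(-r*dt) * [p*0.028506 + (1-p)*0.106032] = 0.061937; exercise = 0.040000; V(0,0) = max -> 0.061937

Answer: Price = V(0,0) = 0.0619


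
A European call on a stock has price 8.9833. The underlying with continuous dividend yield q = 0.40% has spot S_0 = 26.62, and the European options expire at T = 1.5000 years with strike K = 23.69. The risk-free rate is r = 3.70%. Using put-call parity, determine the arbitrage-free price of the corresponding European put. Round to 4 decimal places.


Answer: Put price = 4.9336

Derivation:
Put-call parity: C - P = S_0 * exp(-qT) - K * exp(-rT).
S_0 * exp(-qT) = 26.6200 * 0.99401796 = 26.46075820
K * exp(-rT) = 23.6900 * 0.94601202 = 22.41102484
P = C - S*exp(-qT) + K*exp(-rT)
P = 8.9833 - 26.46075820 + 22.41102484 = 4.9336


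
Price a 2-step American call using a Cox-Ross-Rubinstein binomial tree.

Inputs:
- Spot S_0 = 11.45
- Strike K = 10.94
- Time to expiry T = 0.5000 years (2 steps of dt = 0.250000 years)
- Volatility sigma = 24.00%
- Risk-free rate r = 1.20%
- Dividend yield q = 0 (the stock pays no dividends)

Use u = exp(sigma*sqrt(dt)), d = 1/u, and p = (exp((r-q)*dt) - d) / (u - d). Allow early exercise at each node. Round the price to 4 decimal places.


Answer: Price = V(0,0) = 1.0900

Derivation:
dt = T/N = 0.250000
u = exp(sigma*sqrt(dt)) = 1.127497; d = 1/u = 0.886920
p = (exp((r-q)*dt) - d) / (u - d) = 0.482525
Discount per step: exp(-r*dt) = 0.997004
Stock lattice S(k, i) with i counting down-moves:
  k=0: S(0,0) = 11.4500
  k=1: S(1,0) = 12.9098; S(1,1) = 10.1552
  k=2: S(2,0) = 14.5558; S(2,1) = 11.4500; S(2,2) = 9.0069
Terminal payoffs V(N, i) = max(S_T - K, 0):
  V(2,0) = 3.615803; V(2,1) = 0.510000; V(2,2) = 0.000000
Backward induction: V(k, i) = exp(-r*dt) * [p * V(k+1, i) + (1-p) * V(k+1, i+1)]; then take max(V_cont, immediate exercise) for American.
  V(1,0) = exp(-r*dt) * [p*3.615803 + (1-p)*0.510000] = 2.002610; exercise = 1.969839; V(1,0) = max -> 2.002610
  V(1,1) = exp(-r*dt) * [p*0.510000 + (1-p)*0.000000] = 0.245350; exercise = 0.000000; V(1,1) = max -> 0.245350
  V(0,0) = exp(-r*dt) * [p*2.002610 + (1-p)*0.245350] = 1.089997; exercise = 0.510000; V(0,0) = max -> 1.089997


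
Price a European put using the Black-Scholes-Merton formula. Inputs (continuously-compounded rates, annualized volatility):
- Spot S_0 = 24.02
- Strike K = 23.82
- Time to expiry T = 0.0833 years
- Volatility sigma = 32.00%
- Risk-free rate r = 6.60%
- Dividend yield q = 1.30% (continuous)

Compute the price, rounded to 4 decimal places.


d1 = (ln(S/K) + (r - q + 0.5*sigma^2) * T) / (sigma * sqrt(T)) = 0.18451236
d2 = d1 - sigma * sqrt(T) = 0.09215480
exp(-rT) = 0.99451729; exp(-qT) = 0.99891769
P = K * exp(-rT) * N(-d2) - S_0 * exp(-qT) * N(-d1)
N(-d1) = 0.42680576; N(-d2) = 0.46328753
P = 23.8200 * 0.99451729 * 0.46328753 - 24.0200 * 0.99891769 * 0.42680576 = 0.7342

Answer: Price = 0.7342


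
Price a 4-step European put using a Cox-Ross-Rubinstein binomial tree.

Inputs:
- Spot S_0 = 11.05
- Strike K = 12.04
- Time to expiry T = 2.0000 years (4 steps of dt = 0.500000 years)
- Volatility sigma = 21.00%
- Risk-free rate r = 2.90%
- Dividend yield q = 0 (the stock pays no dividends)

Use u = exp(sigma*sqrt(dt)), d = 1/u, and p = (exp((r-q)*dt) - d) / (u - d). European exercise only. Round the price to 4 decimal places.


dt = T/N = 0.500000
u = exp(sigma*sqrt(dt)) = 1.160084; d = 1/u = 0.862007
p = (exp((r-q)*dt) - d) / (u - d) = 0.511944
Discount per step: exp(-r*dt) = 0.985605
Stock lattice S(k, i) with i counting down-moves:
  k=0: S(0,0) = 11.0500
  k=1: S(1,0) = 12.8189; S(1,1) = 9.5252
  k=2: S(2,0) = 14.8710; S(2,1) = 11.0500; S(2,2) = 8.2108
  k=3: S(3,0) = 17.2516; S(3,1) = 12.8189; S(3,2) = 9.5252; S(3,3) = 7.0777
  k=4: S(4,0) = 20.0134; S(4,1) = 14.8710; S(4,2) = 11.0500; S(4,3) = 8.2108; S(4,4) = 6.1010
Terminal payoffs V(N, i) = max(K - S_T, 0):
  V(4,0) = 0.000000; V(4,1) = 0.000000; V(4,2) = 0.990000; V(4,3) = 3.829239; V(4,4) = 5.938951
Backward induction: V(k, i) = exp(-r*dt) * [p * V(k+1, i) + (1-p) * V(k+1, i+1)].
  V(3,0) = exp(-r*dt) * [p*0.000000 + (1-p)*0.000000] = 0.000000
  V(3,1) = exp(-r*dt) * [p*0.000000 + (1-p)*0.990000] = 0.476220
  V(3,2) = exp(-r*dt) * [p*0.990000 + (1-p)*3.829239] = 2.341507
  V(3,3) = exp(-r*dt) * [p*3.829239 + (1-p)*5.938951] = 4.788950
  V(2,0) = exp(-r*dt) * [p*0.000000 + (1-p)*0.476220] = 0.229076
  V(2,1) = exp(-r*dt) * [p*0.476220 + (1-p)*2.341507] = 1.366623
  V(2,2) = exp(-r*dt) * [p*2.341507 + (1-p)*4.788950] = 3.485093
  V(1,0) = exp(-r*dt) * [p*0.229076 + (1-p)*1.366623] = 0.772972
  V(1,1) = exp(-r*dt) * [p*1.366623 + (1-p)*3.485093] = 2.365998
  V(0,0) = exp(-r*dt) * [p*0.772972 + (1-p)*2.365998] = 1.528138

Answer: Price = V(0,0) = 1.5281


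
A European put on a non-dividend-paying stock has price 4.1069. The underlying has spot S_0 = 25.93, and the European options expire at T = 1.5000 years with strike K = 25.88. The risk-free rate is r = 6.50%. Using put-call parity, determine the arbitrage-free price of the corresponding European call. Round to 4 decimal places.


Put-call parity: C - P = S_0 * exp(-qT) - K * exp(-rT).
S_0 * exp(-qT) = 25.9300 * 1.00000000 = 25.93000000
K * exp(-rT) = 25.8800 * 0.90710234 = 23.47580860
C = P + S*exp(-qT) - K*exp(-rT)
C = 4.1069 + 25.93000000 - 23.47580860 = 6.5611

Answer: Call price = 6.5611


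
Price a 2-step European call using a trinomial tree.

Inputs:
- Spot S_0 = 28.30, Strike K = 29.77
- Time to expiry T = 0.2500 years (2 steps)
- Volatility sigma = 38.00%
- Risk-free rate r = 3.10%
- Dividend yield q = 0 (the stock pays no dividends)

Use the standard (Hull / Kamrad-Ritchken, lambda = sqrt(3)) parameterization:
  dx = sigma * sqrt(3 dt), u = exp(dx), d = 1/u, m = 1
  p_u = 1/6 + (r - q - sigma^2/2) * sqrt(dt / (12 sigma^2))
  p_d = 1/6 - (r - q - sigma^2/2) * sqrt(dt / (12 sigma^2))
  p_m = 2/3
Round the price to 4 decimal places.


Answer: Price = V(0,0) = 1.5915

Derivation:
dt = T/N = 0.125000; dx = sigma*sqrt(3*dt) = 0.232702
u = exp(dx) = 1.262005; d = 1/u = 0.792390
p_u = 0.155601, p_m = 0.666667, p_d = 0.177732
Discount per step: exp(-r*dt) = 0.996132
Stock lattice S(k, j) with j the centered position index:
  k=0: S(0,+0) = 28.3000
  k=1: S(1,-1) = 22.4246; S(1,+0) = 28.3000; S(1,+1) = 35.7147
  k=2: S(2,-2) = 17.7691; S(2,-1) = 22.4246; S(2,+0) = 28.3000; S(2,+1) = 35.7147; S(2,+2) = 45.0722
Terminal payoffs V(N, j) = max(S_T - K, 0):
  V(2,-2) = 0.000000; V(2,-1) = 0.000000; V(2,+0) = 0.000000; V(2,+1) = 5.944734; V(2,+2) = 15.302164
Backward induction: V(k, j) = exp(-r*dt) * [p_u * V(k+1, j+1) + p_m * V(k+1, j) + p_d * V(k+1, j-1)]
  V(1,-1) = exp(-r*dt) * [p_u*0.000000 + p_m*0.000000 + p_d*0.000000] = 0.000000
  V(1,+0) = exp(-r*dt) * [p_u*5.944734 + p_m*0.000000 + p_d*0.000000] = 0.921429
  V(1,+1) = exp(-r*dt) * [p_u*15.302164 + p_m*5.944734 + p_d*0.000000] = 6.319652
  V(0,+0) = exp(-r*dt) * [p_u*6.319652 + p_m*0.921429 + p_d*0.000000] = 1.591451


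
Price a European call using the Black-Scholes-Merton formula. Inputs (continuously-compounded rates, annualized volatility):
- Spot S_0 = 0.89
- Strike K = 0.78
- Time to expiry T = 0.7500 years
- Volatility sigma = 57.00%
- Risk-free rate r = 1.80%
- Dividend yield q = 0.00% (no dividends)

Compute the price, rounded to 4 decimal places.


Answer: Price = 0.2288

Derivation:
d1 = (ln(S/K) + (r - q + 0.5*sigma^2) * T) / (sigma * sqrt(T)) = 0.54142296
d2 = d1 - sigma * sqrt(T) = 0.04778848
exp(-rT) = 0.98659072; exp(-qT) = 1.00000000
C = S_0 * exp(-qT) * N(d1) - K * exp(-rT) * N(d2)
N(d1) = 0.70589196; N(d2) = 0.51905759
C = 0.8900 * 1.00000000 * 0.70589196 - 0.7800 * 0.98659072 * 0.51905759 = 0.2288


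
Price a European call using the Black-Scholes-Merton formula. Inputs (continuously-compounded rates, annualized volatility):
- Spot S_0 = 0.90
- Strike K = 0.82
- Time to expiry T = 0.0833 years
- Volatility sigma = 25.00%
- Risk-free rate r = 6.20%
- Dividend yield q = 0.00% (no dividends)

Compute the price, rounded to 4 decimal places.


Answer: Price = 0.0867

Derivation:
d1 = (ln(S/K) + (r - q + 0.5*sigma^2) * T) / (sigma * sqrt(T)) = 1.39781108
d2 = d1 - sigma * sqrt(T) = 1.32565674
exp(-rT) = 0.99484871; exp(-qT) = 1.00000000
C = S_0 * exp(-qT) * N(d1) - K * exp(-rT) * N(d2)
N(d1) = 0.91891510; N(d2) = 0.90752329
C = 0.9000 * 1.00000000 * 0.91891510 - 0.8200 * 0.99484871 * 0.90752329 = 0.0867


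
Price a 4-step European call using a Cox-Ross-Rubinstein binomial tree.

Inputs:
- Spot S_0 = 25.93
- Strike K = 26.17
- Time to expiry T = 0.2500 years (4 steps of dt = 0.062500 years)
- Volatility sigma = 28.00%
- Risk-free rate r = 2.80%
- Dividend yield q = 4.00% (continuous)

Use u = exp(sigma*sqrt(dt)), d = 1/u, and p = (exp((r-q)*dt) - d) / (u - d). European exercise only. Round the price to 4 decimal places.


dt = T/N = 0.062500
u = exp(sigma*sqrt(dt)) = 1.072508; d = 1/u = 0.932394
p = (exp((r-q)*dt) - d) / (u - d) = 0.477156
Discount per step: exp(-r*dt) = 0.998252
Stock lattice S(k, i) with i counting down-moves:
  k=0: S(0,0) = 25.9300
  k=1: S(1,0) = 27.8101; S(1,1) = 24.1770
  k=2: S(2,0) = 29.8266; S(2,1) = 25.9300; S(2,2) = 22.5425
  k=3: S(3,0) = 31.9893; S(3,1) = 27.8101; S(3,2) = 24.1770; S(3,3) = 21.0184
  k=4: S(4,0) = 34.3088; S(4,1) = 29.8266; S(4,2) = 25.9300; S(4,3) = 22.5425; S(4,4) = 19.5975
Terminal payoffs V(N, i) = max(S_T - K, 0):
  V(4,0) = 8.138756; V(4,1) = 3.656600; V(4,2) = 0.000000; V(4,3) = 0.000000; V(4,4) = 0.000000
Backward induction: V(k, i) = exp(-r*dt) * [p * V(k+1, i) + (1-p) * V(k+1, i+1)].
  V(3,0) = exp(-r*dt) * [p*8.138756 + (1-p)*3.656600] = 5.785156
  V(3,1) = exp(-r*dt) * [p*3.656600 + (1-p)*0.000000] = 1.741719
  V(3,2) = exp(-r*dt) * [p*0.000000 + (1-p)*0.000000] = 0.000000
  V(3,3) = exp(-r*dt) * [p*0.000000 + (1-p)*0.000000] = 0.000000
  V(2,0) = exp(-r*dt) * [p*5.785156 + (1-p)*1.741719] = 3.664652
  V(2,1) = exp(-r*dt) * [p*1.741719 + (1-p)*0.000000] = 0.829619
  V(2,2) = exp(-r*dt) * [p*0.000000 + (1-p)*0.000000] = 0.000000
  V(1,0) = exp(-r*dt) * [p*3.664652 + (1-p)*0.829619] = 2.178558
  V(1,1) = exp(-r*dt) * [p*0.829619 + (1-p)*0.000000] = 0.395166
  V(0,0) = exp(-r*dt) * [p*2.178558 + (1-p)*0.395166] = 1.243944

Answer: Price = V(0,0) = 1.2439


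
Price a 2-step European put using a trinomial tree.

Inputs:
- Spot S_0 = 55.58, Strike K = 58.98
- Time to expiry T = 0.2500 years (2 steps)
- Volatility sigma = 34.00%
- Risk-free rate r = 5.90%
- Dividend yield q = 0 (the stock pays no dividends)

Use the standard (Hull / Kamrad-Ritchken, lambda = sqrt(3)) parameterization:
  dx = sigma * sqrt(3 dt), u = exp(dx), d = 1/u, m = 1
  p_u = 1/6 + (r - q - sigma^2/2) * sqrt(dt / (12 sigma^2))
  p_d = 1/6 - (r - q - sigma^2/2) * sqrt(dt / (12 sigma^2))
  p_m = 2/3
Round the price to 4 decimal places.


dt = T/N = 0.125000; dx = sigma*sqrt(3*dt) = 0.208207
u = exp(dx) = 1.231468; d = 1/u = 0.812039
p_u = 0.167027, p_m = 0.666667, p_d = 0.166306
Discount per step: exp(-r*dt) = 0.992652
Stock lattice S(k, j) with j the centered position index:
  k=0: S(0,+0) = 55.5800
  k=1: S(1,-1) = 45.1331; S(1,+0) = 55.5800; S(1,+1) = 68.4450
  k=2: S(2,-2) = 36.6499; S(2,-1) = 45.1331; S(2,+0) = 55.5800; S(2,+1) = 68.4450; S(2,+2) = 84.2878
Terminal payoffs V(N, j) = max(K - S_T, 0):
  V(2,-2) = 22.330119; V(2,-1) = 13.846860; V(2,+0) = 3.400000; V(2,+1) = 0.000000; V(2,+2) = 0.000000
Backward induction: V(k, j) = exp(-r*dt) * [p_u * V(k+1, j+1) + p_m * V(k+1, j) + p_d * V(k+1, j-1)]
  V(1,-1) = exp(-r*dt) * [p_u*3.400000 + p_m*13.846860 + p_d*22.330119] = 13.413484
  V(1,+0) = exp(-r*dt) * [p_u*0.000000 + p_m*3.400000 + p_d*13.846860] = 4.535913
  V(1,+1) = exp(-r*dt) * [p_u*0.000000 + p_m*0.000000 + p_d*3.400000] = 0.561287
  V(0,+0) = exp(-r*dt) * [p_u*0.561287 + p_m*4.535913 + p_d*13.413484] = 5.309141

Answer: Price = V(0,0) = 5.3091
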